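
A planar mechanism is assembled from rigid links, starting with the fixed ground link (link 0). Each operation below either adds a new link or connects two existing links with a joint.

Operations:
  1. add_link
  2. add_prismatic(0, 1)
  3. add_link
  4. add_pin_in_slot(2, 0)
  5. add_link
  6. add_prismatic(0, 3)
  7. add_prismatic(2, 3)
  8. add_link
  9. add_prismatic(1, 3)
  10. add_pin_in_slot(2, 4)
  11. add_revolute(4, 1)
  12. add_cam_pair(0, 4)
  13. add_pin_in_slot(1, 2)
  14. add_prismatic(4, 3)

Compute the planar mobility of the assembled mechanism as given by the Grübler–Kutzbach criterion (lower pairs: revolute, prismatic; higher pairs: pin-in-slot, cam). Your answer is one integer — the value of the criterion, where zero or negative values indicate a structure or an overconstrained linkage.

M = -4

(L,J1,J2)=(1,0,0); link0 fixed
link1: (2,0,0)
P 0-1 [J1]: (2,1,0)
link2: (3,1,0)
PS 2-0 [J2]: (3,1,1)
link3: (4,1,1)
P 0-3 [J1]: (4,2,1)
P 2-3 [J1]: (4,3,1)
link4: (5,3,1)
P 1-3 [J1]: (5,4,1)
PS 2-4 [J2]: (5,4,2)
R 4-1 [J1]: (5,5,2)
C 0-4 [J2]: (5,5,3)
PS 1-2 [J2]: (5,5,4)
P 4-3 [J1]: (5,6,4)
Grübler: 3·4 − 2·6 − 4 = -4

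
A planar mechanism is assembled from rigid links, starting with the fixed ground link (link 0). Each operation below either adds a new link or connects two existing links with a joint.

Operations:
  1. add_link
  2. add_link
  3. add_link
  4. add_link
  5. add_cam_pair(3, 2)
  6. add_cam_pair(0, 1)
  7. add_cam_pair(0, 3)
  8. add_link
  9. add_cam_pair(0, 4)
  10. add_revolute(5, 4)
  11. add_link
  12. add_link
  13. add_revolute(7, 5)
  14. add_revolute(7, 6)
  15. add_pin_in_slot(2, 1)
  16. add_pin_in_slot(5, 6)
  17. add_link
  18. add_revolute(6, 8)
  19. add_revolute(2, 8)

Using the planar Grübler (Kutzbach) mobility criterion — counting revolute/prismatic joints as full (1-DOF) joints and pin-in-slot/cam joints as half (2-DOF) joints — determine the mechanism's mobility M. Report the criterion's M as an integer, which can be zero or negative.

M = 8

L=1 J1=0 J2=0
add link → L=2 J1=0 J2=0
add link → L=3 J1=0 J2=0
add link → L=4 J1=0 J2=0
add link → L=5 J1=0 J2=0
C@3,2 dof=2 J2 → L=5 J1=0 J2=1
C@0,1 dof=2 J2 → L=5 J1=0 J2=2
C@0,3 dof=2 J2 → L=5 J1=0 J2=3
add link → L=6 J1=0 J2=3
C@0,4 dof=2 J2 → L=6 J1=0 J2=4
R@5,4 dof=1 J1 → L=6 J1=1 J2=4
add link → L=7 J1=1 J2=4
add link → L=8 J1=1 J2=4
R@7,5 dof=1 J1 → L=8 J1=2 J2=4
R@7,6 dof=1 J1 → L=8 J1=3 J2=4
PS@2,1 dof=2 J2 → L=8 J1=3 J2=5
PS@5,6 dof=2 J2 → L=8 J1=3 J2=6
add link → L=9 J1=3 J2=6
R@6,8 dof=1 J1 → L=9 J1=4 J2=6
R@2,8 dof=1 J1 → L=9 J1=5 J2=6
M=3(L−1)−2J1−J2=3·8−2·5−6=8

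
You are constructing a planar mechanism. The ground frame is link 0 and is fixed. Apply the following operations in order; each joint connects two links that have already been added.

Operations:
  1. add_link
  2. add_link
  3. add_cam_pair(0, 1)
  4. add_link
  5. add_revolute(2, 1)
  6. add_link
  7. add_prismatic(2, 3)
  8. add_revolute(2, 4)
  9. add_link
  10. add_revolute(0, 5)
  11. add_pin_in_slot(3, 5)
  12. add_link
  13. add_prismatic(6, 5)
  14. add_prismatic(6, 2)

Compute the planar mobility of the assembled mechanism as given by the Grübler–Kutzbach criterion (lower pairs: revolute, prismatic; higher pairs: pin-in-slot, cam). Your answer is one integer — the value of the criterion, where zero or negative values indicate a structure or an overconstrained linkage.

M = 4

link 0 = ground. State L|J1|J2 = 1|0|0
+link1  2|0|0
+link2  3|0|0
C(0,1) f=2→J2  3|0|1
+link3  4|0|1
R(2,1) f=1→J1  4|1|1
+link4  5|1|1
P(2,3) f=1→J1  5|2|1
R(2,4) f=1→J1  5|3|1
+link5  6|3|1
R(0,5) f=1→J1  6|4|1
PS(3,5) f=2→J2  6|4|2
+link6  7|4|2
P(6,5) f=1→J1  7|5|2
P(6,2) f=1→J1  7|6|2
M = 3(7−1)−2·6−2 = 18−12−2 = 4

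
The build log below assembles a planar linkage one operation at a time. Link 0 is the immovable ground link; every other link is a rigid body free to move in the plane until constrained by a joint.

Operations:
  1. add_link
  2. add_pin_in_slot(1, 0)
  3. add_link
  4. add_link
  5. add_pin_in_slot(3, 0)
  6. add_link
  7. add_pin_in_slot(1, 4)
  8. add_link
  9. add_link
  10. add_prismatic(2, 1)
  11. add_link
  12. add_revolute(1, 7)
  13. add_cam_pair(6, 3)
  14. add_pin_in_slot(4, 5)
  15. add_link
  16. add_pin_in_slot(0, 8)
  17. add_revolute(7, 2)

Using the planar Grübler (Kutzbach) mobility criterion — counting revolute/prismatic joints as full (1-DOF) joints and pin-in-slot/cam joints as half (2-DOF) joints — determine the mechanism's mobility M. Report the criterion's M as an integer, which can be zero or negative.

[1;0;0] (link 0 is ground)
L+ [2;0;0]
PS(1,0)∈J2 [2;0;1]
L+ [3;0;1]
L+ [4;0;1]
PS(3,0)∈J2 [4;0;2]
L+ [5;0;2]
PS(1,4)∈J2 [5;0;3]
L+ [6;0;3]
L+ [7;0;3]
P(2,1)∈J1 [7;1;3]
L+ [8;1;3]
R(1,7)∈J1 [8;2;3]
C(6,3)∈J2 [8;2;4]
PS(4,5)∈J2 [8;2;5]
L+ [9;2;5]
PS(0,8)∈J2 [9;2;6]
R(7,2)∈J1 [9;3;6]
mobility = 24 − 6 − 6 = 12

M = 12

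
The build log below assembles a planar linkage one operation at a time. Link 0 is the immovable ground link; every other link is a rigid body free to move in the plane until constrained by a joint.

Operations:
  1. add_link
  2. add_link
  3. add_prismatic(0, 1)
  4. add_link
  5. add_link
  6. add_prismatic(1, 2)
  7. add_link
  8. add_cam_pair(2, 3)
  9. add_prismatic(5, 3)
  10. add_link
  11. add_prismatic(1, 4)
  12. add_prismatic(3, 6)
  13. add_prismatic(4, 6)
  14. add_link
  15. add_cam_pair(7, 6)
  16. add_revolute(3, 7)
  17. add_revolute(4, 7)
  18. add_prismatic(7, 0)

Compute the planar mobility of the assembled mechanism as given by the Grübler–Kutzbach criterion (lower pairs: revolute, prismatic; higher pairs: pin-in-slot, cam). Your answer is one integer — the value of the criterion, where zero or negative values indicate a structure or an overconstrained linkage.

M = 1

(L,J1,J2)=(1,0,0); link0 fixed
link1: (2,0,0)
link2: (3,0,0)
P 0-1 [J1]: (3,1,0)
link3: (4,1,0)
link4: (5,1,0)
P 1-2 [J1]: (5,2,0)
link5: (6,2,0)
C 2-3 [J2]: (6,2,1)
P 5-3 [J1]: (6,3,1)
link6: (7,3,1)
P 1-4 [J1]: (7,4,1)
P 3-6 [J1]: (7,5,1)
P 4-6 [J1]: (7,6,1)
link7: (8,6,1)
C 7-6 [J2]: (8,6,2)
R 3-7 [J1]: (8,7,2)
R 4-7 [J1]: (8,8,2)
P 7-0 [J1]: (8,9,2)
Grübler: 3·7 − 2·9 − 2 = 1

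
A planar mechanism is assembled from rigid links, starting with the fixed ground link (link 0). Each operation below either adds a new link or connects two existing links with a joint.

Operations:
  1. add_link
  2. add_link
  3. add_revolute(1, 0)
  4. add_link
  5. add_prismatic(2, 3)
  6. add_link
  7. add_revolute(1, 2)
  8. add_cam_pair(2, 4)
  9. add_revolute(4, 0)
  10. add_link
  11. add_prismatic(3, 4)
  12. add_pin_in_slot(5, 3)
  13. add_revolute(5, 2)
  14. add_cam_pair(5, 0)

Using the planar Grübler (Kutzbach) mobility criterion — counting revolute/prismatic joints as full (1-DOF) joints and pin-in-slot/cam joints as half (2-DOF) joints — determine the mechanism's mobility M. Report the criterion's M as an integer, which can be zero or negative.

ground; <1,0,0>
#1 <2,0,0>
#2 <3,0,0>
R:1↔0 J1 <3,1,0>
#3 <4,1,0>
P:2↔3 J1 <4,2,0>
#4 <5,2,0>
R:1↔2 J1 <5,3,0>
C:2↔4 J2 <5,3,1>
R:4↔0 J1 <5,4,1>
#5 <6,4,1>
P:3↔4 J1 <6,5,1>
PS:5↔3 J2 <6,5,2>
R:5↔2 J1 <6,6,2>
C:5↔0 J2 <6,6,3>
3×5 − 2×6 − 1×3 = 0

M = 0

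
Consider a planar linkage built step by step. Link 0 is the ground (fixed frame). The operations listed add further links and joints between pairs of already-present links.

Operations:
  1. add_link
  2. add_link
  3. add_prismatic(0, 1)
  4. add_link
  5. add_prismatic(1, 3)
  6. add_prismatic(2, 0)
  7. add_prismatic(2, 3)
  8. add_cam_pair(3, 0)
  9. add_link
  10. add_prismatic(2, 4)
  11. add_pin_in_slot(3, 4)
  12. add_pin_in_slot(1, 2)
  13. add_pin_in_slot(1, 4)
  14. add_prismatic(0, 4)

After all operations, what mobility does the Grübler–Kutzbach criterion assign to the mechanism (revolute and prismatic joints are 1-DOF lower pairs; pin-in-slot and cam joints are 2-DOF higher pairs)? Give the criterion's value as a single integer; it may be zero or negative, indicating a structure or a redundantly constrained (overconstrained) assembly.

L=1 J1=0 J2=0
add link → L=2 J1=0 J2=0
add link → L=3 J1=0 J2=0
P@0,1 dof=1 J1 → L=3 J1=1 J2=0
add link → L=4 J1=1 J2=0
P@1,3 dof=1 J1 → L=4 J1=2 J2=0
P@2,0 dof=1 J1 → L=4 J1=3 J2=0
P@2,3 dof=1 J1 → L=4 J1=4 J2=0
C@3,0 dof=2 J2 → L=4 J1=4 J2=1
add link → L=5 J1=4 J2=1
P@2,4 dof=1 J1 → L=5 J1=5 J2=1
PS@3,4 dof=2 J2 → L=5 J1=5 J2=2
PS@1,2 dof=2 J2 → L=5 J1=5 J2=3
PS@1,4 dof=2 J2 → L=5 J1=5 J2=4
P@0,4 dof=1 J1 → L=5 J1=6 J2=4
M=3(L−1)−2J1−J2=3·4−2·6−4=-4

M = -4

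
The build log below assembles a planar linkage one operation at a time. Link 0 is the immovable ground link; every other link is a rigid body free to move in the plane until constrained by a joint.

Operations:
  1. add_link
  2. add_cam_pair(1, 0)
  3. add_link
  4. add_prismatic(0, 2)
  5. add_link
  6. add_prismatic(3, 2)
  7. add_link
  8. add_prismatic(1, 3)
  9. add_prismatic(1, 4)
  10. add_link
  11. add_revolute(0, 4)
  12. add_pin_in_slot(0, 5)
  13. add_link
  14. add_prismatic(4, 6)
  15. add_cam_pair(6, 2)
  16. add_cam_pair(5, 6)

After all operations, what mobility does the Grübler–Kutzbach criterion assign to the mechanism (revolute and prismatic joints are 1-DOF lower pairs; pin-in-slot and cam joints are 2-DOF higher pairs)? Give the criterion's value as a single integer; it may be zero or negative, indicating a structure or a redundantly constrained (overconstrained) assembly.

(L,J1,J2)=(1,0,0); link0 fixed
link1: (2,0,0)
C 1-0 [J2]: (2,0,1)
link2: (3,0,1)
P 0-2 [J1]: (3,1,1)
link3: (4,1,1)
P 3-2 [J1]: (4,2,1)
link4: (5,2,1)
P 1-3 [J1]: (5,3,1)
P 1-4 [J1]: (5,4,1)
link5: (6,4,1)
R 0-4 [J1]: (6,5,1)
PS 0-5 [J2]: (6,5,2)
link6: (7,5,2)
P 4-6 [J1]: (7,6,2)
C 6-2 [J2]: (7,6,3)
C 5-6 [J2]: (7,6,4)
Grübler: 3·6 − 2·6 − 4 = 2

M = 2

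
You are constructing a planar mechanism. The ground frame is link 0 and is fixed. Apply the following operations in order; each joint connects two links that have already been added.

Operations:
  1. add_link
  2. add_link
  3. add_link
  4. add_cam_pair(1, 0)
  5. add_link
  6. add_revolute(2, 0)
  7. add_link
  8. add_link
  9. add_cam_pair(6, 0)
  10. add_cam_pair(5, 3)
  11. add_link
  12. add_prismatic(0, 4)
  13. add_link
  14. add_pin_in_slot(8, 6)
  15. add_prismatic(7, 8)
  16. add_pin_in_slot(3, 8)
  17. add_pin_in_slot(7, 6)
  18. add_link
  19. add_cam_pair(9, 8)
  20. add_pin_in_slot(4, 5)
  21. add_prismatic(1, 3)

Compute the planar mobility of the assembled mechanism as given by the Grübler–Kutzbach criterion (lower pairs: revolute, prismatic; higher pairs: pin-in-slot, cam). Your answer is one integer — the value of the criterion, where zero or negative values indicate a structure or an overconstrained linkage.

[1;0;0] (link 0 is ground)
L+ [2;0;0]
L+ [3;0;0]
L+ [4;0;0]
C(1,0)∈J2 [4;0;1]
L+ [5;0;1]
R(2,0)∈J1 [5;1;1]
L+ [6;1;1]
L+ [7;1;1]
C(6,0)∈J2 [7;1;2]
C(5,3)∈J2 [7;1;3]
L+ [8;1;3]
P(0,4)∈J1 [8;2;3]
L+ [9;2;3]
PS(8,6)∈J2 [9;2;4]
P(7,8)∈J1 [9;3;4]
PS(3,8)∈J2 [9;3;5]
PS(7,6)∈J2 [9;3;6]
L+ [10;3;6]
C(9,8)∈J2 [10;3;7]
PS(4,5)∈J2 [10;3;8]
P(1,3)∈J1 [10;4;8]
mobility = 27 − 8 − 8 = 11

M = 11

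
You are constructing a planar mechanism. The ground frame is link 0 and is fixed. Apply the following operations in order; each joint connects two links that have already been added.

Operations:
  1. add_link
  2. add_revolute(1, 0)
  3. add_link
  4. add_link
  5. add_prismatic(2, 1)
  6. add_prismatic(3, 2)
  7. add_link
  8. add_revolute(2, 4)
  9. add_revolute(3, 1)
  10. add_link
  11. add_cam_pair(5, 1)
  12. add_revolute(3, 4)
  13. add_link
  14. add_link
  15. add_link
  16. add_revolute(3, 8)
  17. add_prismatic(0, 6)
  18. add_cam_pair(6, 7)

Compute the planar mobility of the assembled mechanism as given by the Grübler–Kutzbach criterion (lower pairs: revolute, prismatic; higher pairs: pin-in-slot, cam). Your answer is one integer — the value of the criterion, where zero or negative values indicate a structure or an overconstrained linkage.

M = 6

(L,J1,J2)=(1,0,0); link0 fixed
link1: (2,0,0)
R 1-0 [J1]: (2,1,0)
link2: (3,1,0)
link3: (4,1,0)
P 2-1 [J1]: (4,2,0)
P 3-2 [J1]: (4,3,0)
link4: (5,3,0)
R 2-4 [J1]: (5,4,0)
R 3-1 [J1]: (5,5,0)
link5: (6,5,0)
C 5-1 [J2]: (6,5,1)
R 3-4 [J1]: (6,6,1)
link6: (7,6,1)
link7: (8,6,1)
link8: (9,6,1)
R 3-8 [J1]: (9,7,1)
P 0-6 [J1]: (9,8,1)
C 6-7 [J2]: (9,8,2)
Grübler: 3·8 − 2·8 − 2 = 6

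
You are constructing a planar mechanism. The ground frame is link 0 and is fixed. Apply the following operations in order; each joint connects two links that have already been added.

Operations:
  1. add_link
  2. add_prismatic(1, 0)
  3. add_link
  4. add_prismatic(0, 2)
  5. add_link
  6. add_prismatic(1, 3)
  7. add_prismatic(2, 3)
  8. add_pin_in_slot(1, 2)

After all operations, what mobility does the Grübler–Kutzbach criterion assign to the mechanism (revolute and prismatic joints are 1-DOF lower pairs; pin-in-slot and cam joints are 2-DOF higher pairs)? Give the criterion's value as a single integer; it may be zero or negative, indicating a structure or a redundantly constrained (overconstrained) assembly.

M = 0

L=1 J1=0 J2=0
add link → L=2 J1=0 J2=0
P@1,0 dof=1 J1 → L=2 J1=1 J2=0
add link → L=3 J1=1 J2=0
P@0,2 dof=1 J1 → L=3 J1=2 J2=0
add link → L=4 J1=2 J2=0
P@1,3 dof=1 J1 → L=4 J1=3 J2=0
P@2,3 dof=1 J1 → L=4 J1=4 J2=0
PS@1,2 dof=2 J2 → L=4 J1=4 J2=1
M=3(L−1)−2J1−J2=3·3−2·4−1=0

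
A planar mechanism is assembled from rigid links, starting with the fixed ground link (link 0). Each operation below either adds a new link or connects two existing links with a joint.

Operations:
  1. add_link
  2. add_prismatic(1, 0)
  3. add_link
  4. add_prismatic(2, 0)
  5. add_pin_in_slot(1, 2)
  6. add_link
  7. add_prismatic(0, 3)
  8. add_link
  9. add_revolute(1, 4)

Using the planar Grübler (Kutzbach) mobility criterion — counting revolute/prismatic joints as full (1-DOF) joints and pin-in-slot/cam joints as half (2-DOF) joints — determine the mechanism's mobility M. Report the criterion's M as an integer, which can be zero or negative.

ground; <1,0,0>
#1 <2,0,0>
P:1↔0 J1 <2,1,0>
#2 <3,1,0>
P:2↔0 J1 <3,2,0>
PS:1↔2 J2 <3,2,1>
#3 <4,2,1>
P:0↔3 J1 <4,3,1>
#4 <5,3,1>
R:1↔4 J1 <5,4,1>
3×4 − 2×4 − 1×1 = 3

M = 3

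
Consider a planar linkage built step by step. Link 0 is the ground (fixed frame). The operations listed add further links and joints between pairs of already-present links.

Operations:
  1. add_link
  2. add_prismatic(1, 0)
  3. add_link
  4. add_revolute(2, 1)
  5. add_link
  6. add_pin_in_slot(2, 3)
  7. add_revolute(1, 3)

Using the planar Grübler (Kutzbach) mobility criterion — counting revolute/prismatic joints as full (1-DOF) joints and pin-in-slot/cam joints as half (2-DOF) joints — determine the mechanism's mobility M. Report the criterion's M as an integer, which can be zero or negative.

(L,J1,J2)=(1,0,0); link0 fixed
link1: (2,0,0)
P 1-0 [J1]: (2,1,0)
link2: (3,1,0)
R 2-1 [J1]: (3,2,0)
link3: (4,2,0)
PS 2-3 [J2]: (4,2,1)
R 1-3 [J1]: (4,3,1)
Grübler: 3·3 − 2·3 − 1 = 2

M = 2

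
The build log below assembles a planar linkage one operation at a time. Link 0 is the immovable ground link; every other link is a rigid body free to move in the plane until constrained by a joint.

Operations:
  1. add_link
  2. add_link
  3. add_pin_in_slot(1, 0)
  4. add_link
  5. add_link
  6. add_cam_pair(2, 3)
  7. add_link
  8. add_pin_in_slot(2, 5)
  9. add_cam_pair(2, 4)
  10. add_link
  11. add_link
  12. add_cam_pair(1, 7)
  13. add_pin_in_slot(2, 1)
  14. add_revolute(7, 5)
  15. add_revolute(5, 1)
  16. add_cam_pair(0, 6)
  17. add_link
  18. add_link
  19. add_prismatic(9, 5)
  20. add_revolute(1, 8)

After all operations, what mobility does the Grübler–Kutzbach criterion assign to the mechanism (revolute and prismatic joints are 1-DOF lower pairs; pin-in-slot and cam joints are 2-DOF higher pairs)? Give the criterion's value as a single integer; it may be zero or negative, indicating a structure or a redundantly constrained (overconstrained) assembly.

L=1 J1=0 J2=0
add link → L=2 J1=0 J2=0
add link → L=3 J1=0 J2=0
PS@1,0 dof=2 J2 → L=3 J1=0 J2=1
add link → L=4 J1=0 J2=1
add link → L=5 J1=0 J2=1
C@2,3 dof=2 J2 → L=5 J1=0 J2=2
add link → L=6 J1=0 J2=2
PS@2,5 dof=2 J2 → L=6 J1=0 J2=3
C@2,4 dof=2 J2 → L=6 J1=0 J2=4
add link → L=7 J1=0 J2=4
add link → L=8 J1=0 J2=4
C@1,7 dof=2 J2 → L=8 J1=0 J2=5
PS@2,1 dof=2 J2 → L=8 J1=0 J2=6
R@7,5 dof=1 J1 → L=8 J1=1 J2=6
R@5,1 dof=1 J1 → L=8 J1=2 J2=6
C@0,6 dof=2 J2 → L=8 J1=2 J2=7
add link → L=9 J1=2 J2=7
add link → L=10 J1=2 J2=7
P@9,5 dof=1 J1 → L=10 J1=3 J2=7
R@1,8 dof=1 J1 → L=10 J1=4 J2=7
M=3(L−1)−2J1−J2=3·9−2·4−7=12

M = 12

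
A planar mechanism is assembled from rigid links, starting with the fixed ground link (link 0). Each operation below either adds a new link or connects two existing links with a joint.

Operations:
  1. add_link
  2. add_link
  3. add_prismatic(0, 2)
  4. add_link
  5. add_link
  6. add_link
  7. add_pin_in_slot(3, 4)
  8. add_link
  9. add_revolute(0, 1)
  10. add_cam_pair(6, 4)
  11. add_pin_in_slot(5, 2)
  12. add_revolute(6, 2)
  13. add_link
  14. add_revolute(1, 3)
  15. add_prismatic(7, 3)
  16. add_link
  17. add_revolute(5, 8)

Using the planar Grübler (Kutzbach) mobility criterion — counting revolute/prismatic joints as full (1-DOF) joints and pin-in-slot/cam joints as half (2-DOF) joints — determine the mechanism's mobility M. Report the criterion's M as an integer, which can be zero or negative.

M = 9

link 0 = ground. State L|J1|J2 = 1|0|0
+link1  2|0|0
+link2  3|0|0
P(0,2) f=1→J1  3|1|0
+link3  4|1|0
+link4  5|1|0
+link5  6|1|0
PS(3,4) f=2→J2  6|1|1
+link6  7|1|1
R(0,1) f=1→J1  7|2|1
C(6,4) f=2→J2  7|2|2
PS(5,2) f=2→J2  7|2|3
R(6,2) f=1→J1  7|3|3
+link7  8|3|3
R(1,3) f=1→J1  8|4|3
P(7,3) f=1→J1  8|5|3
+link8  9|5|3
R(5,8) f=1→J1  9|6|3
M = 3(9−1)−2·6−3 = 24−12−3 = 9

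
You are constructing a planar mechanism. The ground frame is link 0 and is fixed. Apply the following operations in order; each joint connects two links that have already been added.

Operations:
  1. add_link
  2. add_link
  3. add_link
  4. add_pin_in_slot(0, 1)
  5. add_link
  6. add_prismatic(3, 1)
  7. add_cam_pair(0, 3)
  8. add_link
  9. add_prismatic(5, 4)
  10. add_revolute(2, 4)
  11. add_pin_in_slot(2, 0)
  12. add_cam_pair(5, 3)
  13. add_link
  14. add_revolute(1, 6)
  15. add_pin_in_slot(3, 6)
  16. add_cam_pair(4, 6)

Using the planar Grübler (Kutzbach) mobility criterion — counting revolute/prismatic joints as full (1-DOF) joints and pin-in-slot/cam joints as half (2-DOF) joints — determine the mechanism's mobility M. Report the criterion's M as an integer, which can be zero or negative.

L=1 J1=0 J2=0
add link → L=2 J1=0 J2=0
add link → L=3 J1=0 J2=0
add link → L=4 J1=0 J2=0
PS@0,1 dof=2 J2 → L=4 J1=0 J2=1
add link → L=5 J1=0 J2=1
P@3,1 dof=1 J1 → L=5 J1=1 J2=1
C@0,3 dof=2 J2 → L=5 J1=1 J2=2
add link → L=6 J1=1 J2=2
P@5,4 dof=1 J1 → L=6 J1=2 J2=2
R@2,4 dof=1 J1 → L=6 J1=3 J2=2
PS@2,0 dof=2 J2 → L=6 J1=3 J2=3
C@5,3 dof=2 J2 → L=6 J1=3 J2=4
add link → L=7 J1=3 J2=4
R@1,6 dof=1 J1 → L=7 J1=4 J2=4
PS@3,6 dof=2 J2 → L=7 J1=4 J2=5
C@4,6 dof=2 J2 → L=7 J1=4 J2=6
M=3(L−1)−2J1−J2=3·6−2·4−6=4

M = 4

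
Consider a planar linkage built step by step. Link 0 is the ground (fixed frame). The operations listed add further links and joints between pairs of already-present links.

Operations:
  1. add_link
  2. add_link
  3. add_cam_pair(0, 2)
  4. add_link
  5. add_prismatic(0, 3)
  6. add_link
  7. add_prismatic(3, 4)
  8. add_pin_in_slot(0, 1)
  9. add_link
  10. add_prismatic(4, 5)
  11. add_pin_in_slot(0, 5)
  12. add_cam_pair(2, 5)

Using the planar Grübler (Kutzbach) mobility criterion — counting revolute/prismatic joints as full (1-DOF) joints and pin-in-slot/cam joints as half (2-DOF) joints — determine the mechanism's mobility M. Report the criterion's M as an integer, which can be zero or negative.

L=1 J1=0 J2=0
add link → L=2 J1=0 J2=0
add link → L=3 J1=0 J2=0
C@0,2 dof=2 J2 → L=3 J1=0 J2=1
add link → L=4 J1=0 J2=1
P@0,3 dof=1 J1 → L=4 J1=1 J2=1
add link → L=5 J1=1 J2=1
P@3,4 dof=1 J1 → L=5 J1=2 J2=1
PS@0,1 dof=2 J2 → L=5 J1=2 J2=2
add link → L=6 J1=2 J2=2
P@4,5 dof=1 J1 → L=6 J1=3 J2=2
PS@0,5 dof=2 J2 → L=6 J1=3 J2=3
C@2,5 dof=2 J2 → L=6 J1=3 J2=4
M=3(L−1)−2J1−J2=3·5−2·3−4=5

M = 5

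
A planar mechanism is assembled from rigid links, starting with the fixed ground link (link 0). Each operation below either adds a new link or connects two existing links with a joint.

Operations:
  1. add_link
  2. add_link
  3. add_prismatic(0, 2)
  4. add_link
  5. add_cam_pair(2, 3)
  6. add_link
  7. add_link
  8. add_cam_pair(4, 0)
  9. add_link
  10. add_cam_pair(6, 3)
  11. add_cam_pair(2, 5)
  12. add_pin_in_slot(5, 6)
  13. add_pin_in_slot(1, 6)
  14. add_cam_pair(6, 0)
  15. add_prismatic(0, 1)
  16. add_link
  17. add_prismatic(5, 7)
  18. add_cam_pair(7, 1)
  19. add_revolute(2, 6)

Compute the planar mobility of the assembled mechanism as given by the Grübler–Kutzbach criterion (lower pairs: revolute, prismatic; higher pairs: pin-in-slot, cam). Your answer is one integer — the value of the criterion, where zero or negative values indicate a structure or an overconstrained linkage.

link 0 = ground. State L|J1|J2 = 1|0|0
+link1  2|0|0
+link2  3|0|0
P(0,2) f=1→J1  3|1|0
+link3  4|1|0
C(2,3) f=2→J2  4|1|1
+link4  5|1|1
+link5  6|1|1
C(4,0) f=2→J2  6|1|2
+link6  7|1|2
C(6,3) f=2→J2  7|1|3
C(2,5) f=2→J2  7|1|4
PS(5,6) f=2→J2  7|1|5
PS(1,6) f=2→J2  7|1|6
C(6,0) f=2→J2  7|1|7
P(0,1) f=1→J1  7|2|7
+link7  8|2|7
P(5,7) f=1→J1  8|3|7
C(7,1) f=2→J2  8|3|8
R(2,6) f=1→J1  8|4|8
M = 3(8−1)−2·4−8 = 21−8−8 = 5

M = 5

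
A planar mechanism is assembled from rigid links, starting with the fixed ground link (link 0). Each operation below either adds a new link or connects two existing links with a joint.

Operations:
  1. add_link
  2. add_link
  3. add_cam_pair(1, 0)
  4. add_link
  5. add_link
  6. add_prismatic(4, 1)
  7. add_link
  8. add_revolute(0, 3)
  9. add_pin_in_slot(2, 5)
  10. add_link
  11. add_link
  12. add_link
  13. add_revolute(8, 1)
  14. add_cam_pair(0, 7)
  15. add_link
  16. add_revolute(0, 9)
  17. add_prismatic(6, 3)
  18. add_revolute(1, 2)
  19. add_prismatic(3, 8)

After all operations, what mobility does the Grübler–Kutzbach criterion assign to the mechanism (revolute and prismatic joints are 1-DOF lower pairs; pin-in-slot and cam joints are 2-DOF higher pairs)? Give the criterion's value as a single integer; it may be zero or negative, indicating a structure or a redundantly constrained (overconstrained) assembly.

ground; <1,0,0>
#1 <2,0,0>
#2 <3,0,0>
C:1↔0 J2 <3,0,1>
#3 <4,0,1>
#4 <5,0,1>
P:4↔1 J1 <5,1,1>
#5 <6,1,1>
R:0↔3 J1 <6,2,1>
PS:2↔5 J2 <6,2,2>
#6 <7,2,2>
#7 <8,2,2>
#8 <9,2,2>
R:8↔1 J1 <9,3,2>
C:0↔7 J2 <9,3,3>
#9 <10,3,3>
R:0↔9 J1 <10,4,3>
P:6↔3 J1 <10,5,3>
R:1↔2 J1 <10,6,3>
P:3↔8 J1 <10,7,3>
3×9 − 2×7 − 1×3 = 10

M = 10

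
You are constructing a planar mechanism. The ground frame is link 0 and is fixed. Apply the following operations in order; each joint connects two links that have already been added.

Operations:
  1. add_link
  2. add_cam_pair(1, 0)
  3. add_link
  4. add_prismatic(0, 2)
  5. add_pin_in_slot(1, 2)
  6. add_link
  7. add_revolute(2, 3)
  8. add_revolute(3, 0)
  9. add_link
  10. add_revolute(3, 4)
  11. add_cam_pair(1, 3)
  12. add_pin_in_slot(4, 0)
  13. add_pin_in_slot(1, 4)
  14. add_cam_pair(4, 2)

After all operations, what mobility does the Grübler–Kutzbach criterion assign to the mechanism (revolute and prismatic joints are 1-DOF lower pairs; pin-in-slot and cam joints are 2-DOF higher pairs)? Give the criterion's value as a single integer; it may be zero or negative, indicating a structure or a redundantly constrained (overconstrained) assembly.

link 0 = ground. State L|J1|J2 = 1|0|0
+link1  2|0|0
C(1,0) f=2→J2  2|0|1
+link2  3|0|1
P(0,2) f=1→J1  3|1|1
PS(1,2) f=2→J2  3|1|2
+link3  4|1|2
R(2,3) f=1→J1  4|2|2
R(3,0) f=1→J1  4|3|2
+link4  5|3|2
R(3,4) f=1→J1  5|4|2
C(1,3) f=2→J2  5|4|3
PS(4,0) f=2→J2  5|4|4
PS(1,4) f=2→J2  5|4|5
C(4,2) f=2→J2  5|4|6
M = 3(5−1)−2·4−6 = 12−8−6 = -2

M = -2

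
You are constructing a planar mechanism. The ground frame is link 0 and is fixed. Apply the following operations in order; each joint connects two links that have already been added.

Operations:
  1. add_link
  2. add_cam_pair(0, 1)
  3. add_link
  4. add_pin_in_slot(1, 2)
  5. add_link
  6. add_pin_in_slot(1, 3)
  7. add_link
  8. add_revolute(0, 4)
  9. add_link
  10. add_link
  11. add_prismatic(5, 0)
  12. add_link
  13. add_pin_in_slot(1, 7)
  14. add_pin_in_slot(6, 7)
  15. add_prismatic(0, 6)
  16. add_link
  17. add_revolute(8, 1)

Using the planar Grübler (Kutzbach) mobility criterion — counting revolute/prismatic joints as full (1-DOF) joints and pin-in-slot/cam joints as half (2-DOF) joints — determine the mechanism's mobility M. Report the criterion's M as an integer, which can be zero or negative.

ground; <1,0,0>
#1 <2,0,0>
C:0↔1 J2 <2,0,1>
#2 <3,0,1>
PS:1↔2 J2 <3,0,2>
#3 <4,0,2>
PS:1↔3 J2 <4,0,3>
#4 <5,0,3>
R:0↔4 J1 <5,1,3>
#5 <6,1,3>
#6 <7,1,3>
P:5↔0 J1 <7,2,3>
#7 <8,2,3>
PS:1↔7 J2 <8,2,4>
PS:6↔7 J2 <8,2,5>
P:0↔6 J1 <8,3,5>
#8 <9,3,5>
R:8↔1 J1 <9,4,5>
3×8 − 2×4 − 1×5 = 11

M = 11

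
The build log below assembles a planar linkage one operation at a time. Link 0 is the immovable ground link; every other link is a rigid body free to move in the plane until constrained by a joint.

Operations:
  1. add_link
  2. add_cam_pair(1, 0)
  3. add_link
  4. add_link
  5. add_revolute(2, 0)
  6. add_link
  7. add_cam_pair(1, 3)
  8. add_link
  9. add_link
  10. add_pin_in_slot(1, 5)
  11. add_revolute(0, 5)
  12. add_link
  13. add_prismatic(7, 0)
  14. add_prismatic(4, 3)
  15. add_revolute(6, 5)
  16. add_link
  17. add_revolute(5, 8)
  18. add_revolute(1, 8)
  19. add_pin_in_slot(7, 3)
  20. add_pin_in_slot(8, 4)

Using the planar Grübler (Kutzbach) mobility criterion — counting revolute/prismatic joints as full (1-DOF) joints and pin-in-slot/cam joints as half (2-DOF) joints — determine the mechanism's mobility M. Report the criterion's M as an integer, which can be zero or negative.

M = 5

link 0 = ground. State L|J1|J2 = 1|0|0
+link1  2|0|0
C(1,0) f=2→J2  2|0|1
+link2  3|0|1
+link3  4|0|1
R(2,0) f=1→J1  4|1|1
+link4  5|1|1
C(1,3) f=2→J2  5|1|2
+link5  6|1|2
+link6  7|1|2
PS(1,5) f=2→J2  7|1|3
R(0,5) f=1→J1  7|2|3
+link7  8|2|3
P(7,0) f=1→J1  8|3|3
P(4,3) f=1→J1  8|4|3
R(6,5) f=1→J1  8|5|3
+link8  9|5|3
R(5,8) f=1→J1  9|6|3
R(1,8) f=1→J1  9|7|3
PS(7,3) f=2→J2  9|7|4
PS(8,4) f=2→J2  9|7|5
M = 3(9−1)−2·7−5 = 24−14−5 = 5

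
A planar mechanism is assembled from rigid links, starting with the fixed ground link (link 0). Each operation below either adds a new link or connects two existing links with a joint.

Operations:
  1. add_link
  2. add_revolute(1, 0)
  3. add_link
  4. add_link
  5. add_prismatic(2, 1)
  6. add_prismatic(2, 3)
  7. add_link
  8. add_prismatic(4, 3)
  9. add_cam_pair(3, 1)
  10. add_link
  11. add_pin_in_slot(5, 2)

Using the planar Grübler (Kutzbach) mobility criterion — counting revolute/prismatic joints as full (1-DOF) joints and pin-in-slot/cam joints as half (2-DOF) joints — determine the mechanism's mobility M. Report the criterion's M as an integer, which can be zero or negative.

link 0 = ground. State L|J1|J2 = 1|0|0
+link1  2|0|0
R(1,0) f=1→J1  2|1|0
+link2  3|1|0
+link3  4|1|0
P(2,1) f=1→J1  4|2|0
P(2,3) f=1→J1  4|3|0
+link4  5|3|0
P(4,3) f=1→J1  5|4|0
C(3,1) f=2→J2  5|4|1
+link5  6|4|1
PS(5,2) f=2→J2  6|4|2
M = 3(6−1)−2·4−2 = 15−8−2 = 5

M = 5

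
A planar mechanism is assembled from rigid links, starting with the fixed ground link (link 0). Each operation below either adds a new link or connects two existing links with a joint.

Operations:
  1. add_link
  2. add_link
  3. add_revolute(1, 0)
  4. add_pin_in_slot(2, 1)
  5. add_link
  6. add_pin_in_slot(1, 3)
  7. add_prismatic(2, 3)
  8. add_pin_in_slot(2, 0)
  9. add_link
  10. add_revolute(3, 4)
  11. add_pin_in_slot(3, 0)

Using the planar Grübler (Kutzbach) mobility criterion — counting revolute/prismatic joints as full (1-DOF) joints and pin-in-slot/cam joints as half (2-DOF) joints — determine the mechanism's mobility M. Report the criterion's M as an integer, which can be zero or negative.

link 0 = ground. State L|J1|J2 = 1|0|0
+link1  2|0|0
+link2  3|0|0
R(1,0) f=1→J1  3|1|0
PS(2,1) f=2→J2  3|1|1
+link3  4|1|1
PS(1,3) f=2→J2  4|1|2
P(2,3) f=1→J1  4|2|2
PS(2,0) f=2→J2  4|2|3
+link4  5|2|3
R(3,4) f=1→J1  5|3|3
PS(3,0) f=2→J2  5|3|4
M = 3(5−1)−2·3−4 = 12−6−4 = 2

M = 2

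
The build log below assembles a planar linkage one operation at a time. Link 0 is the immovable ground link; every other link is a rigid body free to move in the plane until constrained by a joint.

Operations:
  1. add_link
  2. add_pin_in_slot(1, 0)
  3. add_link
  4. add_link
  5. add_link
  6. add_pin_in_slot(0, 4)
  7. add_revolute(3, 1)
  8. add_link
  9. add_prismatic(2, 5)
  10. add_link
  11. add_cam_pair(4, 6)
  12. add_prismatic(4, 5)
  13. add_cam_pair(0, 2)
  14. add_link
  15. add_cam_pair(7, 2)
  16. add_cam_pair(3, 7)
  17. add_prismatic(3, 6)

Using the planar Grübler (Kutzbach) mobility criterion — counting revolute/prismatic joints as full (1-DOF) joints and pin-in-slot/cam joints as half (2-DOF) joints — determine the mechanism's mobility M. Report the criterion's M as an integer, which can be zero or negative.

M = 7

L=1 J1=0 J2=0
add link → L=2 J1=0 J2=0
PS@1,0 dof=2 J2 → L=2 J1=0 J2=1
add link → L=3 J1=0 J2=1
add link → L=4 J1=0 J2=1
add link → L=5 J1=0 J2=1
PS@0,4 dof=2 J2 → L=5 J1=0 J2=2
R@3,1 dof=1 J1 → L=5 J1=1 J2=2
add link → L=6 J1=1 J2=2
P@2,5 dof=1 J1 → L=6 J1=2 J2=2
add link → L=7 J1=2 J2=2
C@4,6 dof=2 J2 → L=7 J1=2 J2=3
P@4,5 dof=1 J1 → L=7 J1=3 J2=3
C@0,2 dof=2 J2 → L=7 J1=3 J2=4
add link → L=8 J1=3 J2=4
C@7,2 dof=2 J2 → L=8 J1=3 J2=5
C@3,7 dof=2 J2 → L=8 J1=3 J2=6
P@3,6 dof=1 J1 → L=8 J1=4 J2=6
M=3(L−1)−2J1−J2=3·7−2·4−6=7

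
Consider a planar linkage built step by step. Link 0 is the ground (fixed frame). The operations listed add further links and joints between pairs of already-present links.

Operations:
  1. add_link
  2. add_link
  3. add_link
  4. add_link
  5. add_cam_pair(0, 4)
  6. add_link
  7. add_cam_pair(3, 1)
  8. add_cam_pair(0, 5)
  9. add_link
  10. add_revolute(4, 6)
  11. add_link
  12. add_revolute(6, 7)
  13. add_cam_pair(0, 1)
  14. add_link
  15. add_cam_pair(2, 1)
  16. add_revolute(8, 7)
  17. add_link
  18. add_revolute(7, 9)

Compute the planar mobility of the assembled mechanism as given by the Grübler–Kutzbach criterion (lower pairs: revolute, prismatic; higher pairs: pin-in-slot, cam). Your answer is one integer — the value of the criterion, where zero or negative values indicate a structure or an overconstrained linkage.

M = 14

(L,J1,J2)=(1,0,0); link0 fixed
link1: (2,0,0)
link2: (3,0,0)
link3: (4,0,0)
link4: (5,0,0)
C 0-4 [J2]: (5,0,1)
link5: (6,0,1)
C 3-1 [J2]: (6,0,2)
C 0-5 [J2]: (6,0,3)
link6: (7,0,3)
R 4-6 [J1]: (7,1,3)
link7: (8,1,3)
R 6-7 [J1]: (8,2,3)
C 0-1 [J2]: (8,2,4)
link8: (9,2,4)
C 2-1 [J2]: (9,2,5)
R 8-7 [J1]: (9,3,5)
link9: (10,3,5)
R 7-9 [J1]: (10,4,5)
Grübler: 3·9 − 2·4 − 5 = 14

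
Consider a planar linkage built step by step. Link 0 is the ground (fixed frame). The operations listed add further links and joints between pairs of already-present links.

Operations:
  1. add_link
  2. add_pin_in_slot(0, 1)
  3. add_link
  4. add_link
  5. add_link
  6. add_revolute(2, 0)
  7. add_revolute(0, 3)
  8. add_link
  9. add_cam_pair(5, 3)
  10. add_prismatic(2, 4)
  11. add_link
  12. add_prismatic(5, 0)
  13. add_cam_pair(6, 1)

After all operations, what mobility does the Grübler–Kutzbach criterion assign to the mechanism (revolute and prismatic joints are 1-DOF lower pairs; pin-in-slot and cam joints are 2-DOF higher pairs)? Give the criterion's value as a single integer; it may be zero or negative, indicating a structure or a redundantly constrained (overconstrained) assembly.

ground; <1,0,0>
#1 <2,0,0>
PS:0↔1 J2 <2,0,1>
#2 <3,0,1>
#3 <4,0,1>
#4 <5,0,1>
R:2↔0 J1 <5,1,1>
R:0↔3 J1 <5,2,1>
#5 <6,2,1>
C:5↔3 J2 <6,2,2>
P:2↔4 J1 <6,3,2>
#6 <7,3,2>
P:5↔0 J1 <7,4,2>
C:6↔1 J2 <7,4,3>
3×6 − 2×4 − 1×3 = 7

M = 7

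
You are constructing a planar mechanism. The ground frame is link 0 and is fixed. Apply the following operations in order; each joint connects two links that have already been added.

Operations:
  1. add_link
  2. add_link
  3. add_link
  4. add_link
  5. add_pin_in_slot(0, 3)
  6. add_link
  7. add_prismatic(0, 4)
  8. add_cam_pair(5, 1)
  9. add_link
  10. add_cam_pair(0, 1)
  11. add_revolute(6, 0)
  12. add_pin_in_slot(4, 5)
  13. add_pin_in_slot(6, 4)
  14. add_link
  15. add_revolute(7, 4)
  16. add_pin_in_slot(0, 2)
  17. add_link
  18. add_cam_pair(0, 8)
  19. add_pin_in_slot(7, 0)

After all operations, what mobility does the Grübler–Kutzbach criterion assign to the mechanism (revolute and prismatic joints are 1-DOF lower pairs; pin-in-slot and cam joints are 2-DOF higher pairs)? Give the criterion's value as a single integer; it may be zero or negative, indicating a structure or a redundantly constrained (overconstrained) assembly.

M = 10

L=1 J1=0 J2=0
add link → L=2 J1=0 J2=0
add link → L=3 J1=0 J2=0
add link → L=4 J1=0 J2=0
add link → L=5 J1=0 J2=0
PS@0,3 dof=2 J2 → L=5 J1=0 J2=1
add link → L=6 J1=0 J2=1
P@0,4 dof=1 J1 → L=6 J1=1 J2=1
C@5,1 dof=2 J2 → L=6 J1=1 J2=2
add link → L=7 J1=1 J2=2
C@0,1 dof=2 J2 → L=7 J1=1 J2=3
R@6,0 dof=1 J1 → L=7 J1=2 J2=3
PS@4,5 dof=2 J2 → L=7 J1=2 J2=4
PS@6,4 dof=2 J2 → L=7 J1=2 J2=5
add link → L=8 J1=2 J2=5
R@7,4 dof=1 J1 → L=8 J1=3 J2=5
PS@0,2 dof=2 J2 → L=8 J1=3 J2=6
add link → L=9 J1=3 J2=6
C@0,8 dof=2 J2 → L=9 J1=3 J2=7
PS@7,0 dof=2 J2 → L=9 J1=3 J2=8
M=3(L−1)−2J1−J2=3·8−2·3−8=10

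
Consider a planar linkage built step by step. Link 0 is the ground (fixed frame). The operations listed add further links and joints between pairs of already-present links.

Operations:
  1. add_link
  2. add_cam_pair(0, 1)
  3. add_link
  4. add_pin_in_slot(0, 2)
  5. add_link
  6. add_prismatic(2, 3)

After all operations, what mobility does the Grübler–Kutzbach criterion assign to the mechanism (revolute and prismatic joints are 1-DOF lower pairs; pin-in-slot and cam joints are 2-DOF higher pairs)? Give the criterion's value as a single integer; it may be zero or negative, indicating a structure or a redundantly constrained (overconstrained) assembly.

ground; <1,0,0>
#1 <2,0,0>
C:0↔1 J2 <2,0,1>
#2 <3,0,1>
PS:0↔2 J2 <3,0,2>
#3 <4,0,2>
P:2↔3 J1 <4,1,2>
3×3 − 2×1 − 1×2 = 5

M = 5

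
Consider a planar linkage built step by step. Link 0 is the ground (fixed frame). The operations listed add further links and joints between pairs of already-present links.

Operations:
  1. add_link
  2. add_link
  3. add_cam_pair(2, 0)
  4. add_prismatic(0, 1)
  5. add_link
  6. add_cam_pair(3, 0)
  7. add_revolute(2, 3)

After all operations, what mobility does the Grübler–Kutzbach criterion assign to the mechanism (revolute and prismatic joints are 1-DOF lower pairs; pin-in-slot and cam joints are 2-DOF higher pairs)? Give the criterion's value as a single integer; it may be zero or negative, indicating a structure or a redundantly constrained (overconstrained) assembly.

link 0 = ground. State L|J1|J2 = 1|0|0
+link1  2|0|0
+link2  3|0|0
C(2,0) f=2→J2  3|0|1
P(0,1) f=1→J1  3|1|1
+link3  4|1|1
C(3,0) f=2→J2  4|1|2
R(2,3) f=1→J1  4|2|2
M = 3(4−1)−2·2−2 = 9−4−2 = 3

M = 3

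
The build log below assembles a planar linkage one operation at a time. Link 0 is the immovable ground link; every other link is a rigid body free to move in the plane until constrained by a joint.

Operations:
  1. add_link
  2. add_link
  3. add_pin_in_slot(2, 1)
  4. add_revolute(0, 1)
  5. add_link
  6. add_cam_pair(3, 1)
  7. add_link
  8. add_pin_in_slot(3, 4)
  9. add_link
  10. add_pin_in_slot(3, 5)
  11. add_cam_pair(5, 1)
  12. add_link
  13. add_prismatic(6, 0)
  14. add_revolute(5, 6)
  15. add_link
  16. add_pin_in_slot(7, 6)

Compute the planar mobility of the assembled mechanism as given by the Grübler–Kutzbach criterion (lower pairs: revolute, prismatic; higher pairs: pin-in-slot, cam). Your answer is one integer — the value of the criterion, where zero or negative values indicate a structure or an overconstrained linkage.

L=1 J1=0 J2=0
add link → L=2 J1=0 J2=0
add link → L=3 J1=0 J2=0
PS@2,1 dof=2 J2 → L=3 J1=0 J2=1
R@0,1 dof=1 J1 → L=3 J1=1 J2=1
add link → L=4 J1=1 J2=1
C@3,1 dof=2 J2 → L=4 J1=1 J2=2
add link → L=5 J1=1 J2=2
PS@3,4 dof=2 J2 → L=5 J1=1 J2=3
add link → L=6 J1=1 J2=3
PS@3,5 dof=2 J2 → L=6 J1=1 J2=4
C@5,1 dof=2 J2 → L=6 J1=1 J2=5
add link → L=7 J1=1 J2=5
P@6,0 dof=1 J1 → L=7 J1=2 J2=5
R@5,6 dof=1 J1 → L=7 J1=3 J2=5
add link → L=8 J1=3 J2=5
PS@7,6 dof=2 J2 → L=8 J1=3 J2=6
M=3(L−1)−2J1−J2=3·7−2·3−6=9

M = 9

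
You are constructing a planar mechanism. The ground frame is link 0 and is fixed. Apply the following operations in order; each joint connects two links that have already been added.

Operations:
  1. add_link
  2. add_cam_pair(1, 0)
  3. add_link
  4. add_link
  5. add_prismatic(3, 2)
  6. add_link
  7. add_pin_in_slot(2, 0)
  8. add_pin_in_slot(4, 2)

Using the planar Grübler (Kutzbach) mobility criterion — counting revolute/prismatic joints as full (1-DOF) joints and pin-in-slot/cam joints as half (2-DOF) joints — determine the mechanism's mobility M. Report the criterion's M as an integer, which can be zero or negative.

ground; <1,0,0>
#1 <2,0,0>
C:1↔0 J2 <2,0,1>
#2 <3,0,1>
#3 <4,0,1>
P:3↔2 J1 <4,1,1>
#4 <5,1,1>
PS:2↔0 J2 <5,1,2>
PS:4↔2 J2 <5,1,3>
3×4 − 2×1 − 1×3 = 7

M = 7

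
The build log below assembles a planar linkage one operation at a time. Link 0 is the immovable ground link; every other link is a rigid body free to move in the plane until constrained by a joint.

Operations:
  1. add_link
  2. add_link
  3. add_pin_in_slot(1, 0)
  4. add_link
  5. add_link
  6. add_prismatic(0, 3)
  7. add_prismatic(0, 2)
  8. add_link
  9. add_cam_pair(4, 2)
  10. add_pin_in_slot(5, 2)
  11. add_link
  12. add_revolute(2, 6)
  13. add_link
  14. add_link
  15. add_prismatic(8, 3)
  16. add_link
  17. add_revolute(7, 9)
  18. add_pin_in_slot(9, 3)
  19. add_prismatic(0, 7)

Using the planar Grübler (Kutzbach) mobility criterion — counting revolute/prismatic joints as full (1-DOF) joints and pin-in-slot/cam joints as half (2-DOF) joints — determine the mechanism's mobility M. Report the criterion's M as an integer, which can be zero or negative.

(L,J1,J2)=(1,0,0); link0 fixed
link1: (2,0,0)
link2: (3,0,0)
PS 1-0 [J2]: (3,0,1)
link3: (4,0,1)
link4: (5,0,1)
P 0-3 [J1]: (5,1,1)
P 0-2 [J1]: (5,2,1)
link5: (6,2,1)
C 4-2 [J2]: (6,2,2)
PS 5-2 [J2]: (6,2,3)
link6: (7,2,3)
R 2-6 [J1]: (7,3,3)
link7: (8,3,3)
link8: (9,3,3)
P 8-3 [J1]: (9,4,3)
link9: (10,4,3)
R 7-9 [J1]: (10,5,3)
PS 9-3 [J2]: (10,5,4)
P 0-7 [J1]: (10,6,4)
Grübler: 3·9 − 2·6 − 4 = 11

M = 11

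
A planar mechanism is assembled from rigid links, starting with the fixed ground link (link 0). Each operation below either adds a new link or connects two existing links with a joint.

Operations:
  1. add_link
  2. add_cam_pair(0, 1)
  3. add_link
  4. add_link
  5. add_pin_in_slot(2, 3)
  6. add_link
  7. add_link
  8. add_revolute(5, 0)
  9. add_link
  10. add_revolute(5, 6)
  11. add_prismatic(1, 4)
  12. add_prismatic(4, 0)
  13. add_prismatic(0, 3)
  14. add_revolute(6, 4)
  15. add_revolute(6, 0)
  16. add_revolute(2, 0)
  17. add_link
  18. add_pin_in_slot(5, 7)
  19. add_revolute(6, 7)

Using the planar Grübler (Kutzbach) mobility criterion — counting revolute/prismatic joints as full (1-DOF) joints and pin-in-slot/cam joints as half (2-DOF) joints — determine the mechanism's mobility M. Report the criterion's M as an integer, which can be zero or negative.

ground; <1,0,0>
#1 <2,0,0>
C:0↔1 J2 <2,0,1>
#2 <3,0,1>
#3 <4,0,1>
PS:2↔3 J2 <4,0,2>
#4 <5,0,2>
#5 <6,0,2>
R:5↔0 J1 <6,1,2>
#6 <7,1,2>
R:5↔6 J1 <7,2,2>
P:1↔4 J1 <7,3,2>
P:4↔0 J1 <7,4,2>
P:0↔3 J1 <7,5,2>
R:6↔4 J1 <7,6,2>
R:6↔0 J1 <7,7,2>
R:2↔0 J1 <7,8,2>
#7 <8,8,2>
PS:5↔7 J2 <8,8,3>
R:6↔7 J1 <8,9,3>
3×7 − 2×9 − 1×3 = 0

M = 0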